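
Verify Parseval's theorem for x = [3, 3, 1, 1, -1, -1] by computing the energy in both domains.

Time domain:
Σ|x[n]|² = |3|² + |3|² + |1|² + |1|² + |-1|² + |-1|² = 22.0000

Frequency domain:
(1/6)Σ|X[k]|² = (1/6)(|6|² + |3.0000-5.1962i|² + |3.0000-1.7321i|² + |0|² + |3.0000+1.7321i|² + |3.0000+5.1962i|²) = (1/6)·132.0000 = 22.0000

Both sides agree, confirming Parseval's theorem.

Σ|x[n]|² = (1/N)Σ|X[k]|² = 22.0000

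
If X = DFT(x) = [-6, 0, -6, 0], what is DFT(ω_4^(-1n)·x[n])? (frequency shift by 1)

Modulation property: DFT(ω_4^(-1n)·x[n]) = X[(k-1) mod 4], so circularly shift X by 1 positions.

X[k-1] = [0, -6, 0, -6]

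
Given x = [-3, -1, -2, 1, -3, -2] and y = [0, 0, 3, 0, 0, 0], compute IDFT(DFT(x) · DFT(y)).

(x ⊛ y)[n] = Σ(m=0 to 5) x[m] · y[(n-m) mod 6]

Computing each output sample:
(x ⊛ y)[0] = -9
(x ⊛ y)[1] = -6
(x ⊛ y)[2] = -9
(x ⊛ y)[3] = -3
(x ⊛ y)[4] = -6
(x ⊛ y)[5] = 3

x ⊛ y = [-9, -6, -9, -3, -6, 3]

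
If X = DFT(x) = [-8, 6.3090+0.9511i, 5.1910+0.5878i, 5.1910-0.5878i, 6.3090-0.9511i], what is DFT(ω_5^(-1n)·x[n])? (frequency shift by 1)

Modulation property: DFT(ω_5^(-1n)·x[n]) = X[(k-1) mod 5], so circularly shift X by 1 positions.

X[k-1] = [6.3090-0.9511i, -8, 6.3090+0.9511i, 5.1910+0.5878i, 5.1910-0.5878i]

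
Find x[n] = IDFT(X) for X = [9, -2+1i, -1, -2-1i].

x[n] = (1/4) Σ(k=0 to 3) X[k] · e^(2πikn/4)

Computing each x[n]:
x[0] = 1
x[1] = 2
x[2] = 3
x[3] = 3

x = [1, 2, 3, 3]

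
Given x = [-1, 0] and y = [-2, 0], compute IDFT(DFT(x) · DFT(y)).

(x ⊛ y)[n] = Σ(m=0 to 1) x[m] · y[(n-m) mod 2]

Computing each output sample:
(x ⊛ y)[0] = 2
(x ⊛ y)[1] = 0

x ⊛ y = [2, 0]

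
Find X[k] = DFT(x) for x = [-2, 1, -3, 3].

X[k] = Σ(n=0 to 3) x[n] · ω_4^(nk)
where ω_4 = e^(-2πi/4)

Computing each X[k]:
X[0] = -1
X[1] = 1+2i
X[2] = -9
X[3] = 1-2i

X = [-1, 1+2i, -9, 1-2i]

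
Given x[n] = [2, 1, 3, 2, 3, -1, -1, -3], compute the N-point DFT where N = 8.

X[k] = Σ(n=0 to 7) x[n] · ω_8^(nk)
where ω_8 = e^(-2πi/8)

Computing each X[k]:
X[0] = 6
X[1] = -3.1213-8.9497i
X[2] = 3-1i
X[3] = 1.1213-0.9497i
X[4] = 8
X[5] = 1.1213+0.9497i
X[6] = 3+1i
X[7] = -3.1213+8.9497i

X = [6, -3.1213-8.9497i, 3-1i, 1.1213-0.9497i, 8, 1.1213+0.9497i, 3+1i, -3.1213+8.9497i]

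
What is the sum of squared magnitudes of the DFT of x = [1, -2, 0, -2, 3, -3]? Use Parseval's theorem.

Parseval: Σ|x[n]|² = (1/N)Σ|X[k]|², so Σ|X[k]|² = N·Σ|x[n]|² = 6·27.0000

Σ|X[k]|² = N·Σ|x[n]|² = 6·27.0000 = 162.0000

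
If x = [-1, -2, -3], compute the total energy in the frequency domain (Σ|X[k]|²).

Parseval: Σ|x[n]|² = (1/N)Σ|X[k]|², so Σ|X[k]|² = N·Σ|x[n]|² = 3·14.0000

Σ|X[k]|² = N·Σ|x[n]|² = 3·14.0000 = 42.0000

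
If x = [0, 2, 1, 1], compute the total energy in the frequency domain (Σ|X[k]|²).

Parseval: Σ|x[n]|² = (1/N)Σ|X[k]|², so Σ|X[k]|² = N·Σ|x[n]|² = 4·6.0000

Σ|X[k]|² = N·Σ|x[n]|² = 4·6.0000 = 24.0000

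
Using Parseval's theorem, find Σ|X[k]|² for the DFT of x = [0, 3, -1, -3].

Parseval: Σ|x[n]|² = (1/N)Σ|X[k]|², so Σ|X[k]|² = N·Σ|x[n]|² = 4·19.0000

Σ|X[k]|² = N·Σ|x[n]|² = 4·19.0000 = 76.0000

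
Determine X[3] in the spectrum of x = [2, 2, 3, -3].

X[3] = Σ(n=0 to 3) x[n] · ω_4^(3n) where ω_4 = e^(-2πi/4)
= (2)·ω_4^0 + (2)·ω_4^3 + (3)·ω_4^6 + (-3)·ω_4^9

X[3] = -1+5i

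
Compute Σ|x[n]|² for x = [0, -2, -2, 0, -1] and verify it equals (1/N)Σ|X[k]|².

Time domain:
Σ|x[n]|² = |0|² + |-2|² + |-2|² + |0|² + |-1|² = 9.0000

Frequency domain:
(1/5)Σ|X[k]|² = (1/5)(|-5|² + |0.6910+2.1266i|² + |1.8090-1.3143i|² + |1.8090+1.3143i|² + |0.6910-2.1266i|²) = (1/5)·45.0000 = 9.0000

Both sides agree, confirming Parseval's theorem.

Σ|x[n]|² = (1/N)Σ|X[k]|² = 9.0000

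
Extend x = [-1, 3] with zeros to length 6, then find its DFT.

Original 2-point DFT: [2, -4]
Zero-padded 6-point DFT provides frequency interpolation.

DFT_6([x, 0, ...]) = [2, 0.5000-2.5981i, -2.5000-2.5981i, -4, -2.5000+2.5981i, 0.5000+2.5981i]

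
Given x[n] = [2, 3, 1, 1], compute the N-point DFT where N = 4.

X[k] = Σ(n=0 to 3) x[n] · ω_4^(nk)
where ω_4 = e^(-2πi/4)

Computing each X[k]:
X[0] = 7
X[1] = 1-2i
X[2] = -1
X[3] = 1+2i

X = [7, 1-2i, -1, 1+2i]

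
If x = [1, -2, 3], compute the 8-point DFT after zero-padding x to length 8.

Original 3-point DFT: [2, 0.5000+4.3301i, 0.5000-4.3301i]
Zero-padded 8-point DFT provides frequency interpolation.

DFT_8([x, 0, ...]) = [2, -0.4142-1.5858i, -2+2i, 2.4142+4.4142i, 6, 2.4142-4.4142i, -2-2i, -0.4142+1.5858i]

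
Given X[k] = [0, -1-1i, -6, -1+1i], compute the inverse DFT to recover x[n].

x[n] = (1/4) Σ(k=0 to 3) X[k] · e^(2πikn/4)

Computing each x[n]:
x[0] = -2
x[1] = 2
x[2] = -1
x[3] = 1

x = [-2, 2, -1, 1]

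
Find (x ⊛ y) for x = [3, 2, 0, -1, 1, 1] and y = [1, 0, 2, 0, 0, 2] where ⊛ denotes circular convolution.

(x ⊛ y)[n] = Σ(m=0 to 5) x[m] · y[(n-m) mod 6]

Computing each output sample:
(x ⊛ y)[0] = 9
(x ⊛ y)[1] = 4
(x ⊛ y)[2] = 4
(x ⊛ y)[3] = 5
(x ⊛ y)[4] = 3
(x ⊛ y)[5] = 5

x ⊛ y = [9, 4, 4, 5, 3, 5]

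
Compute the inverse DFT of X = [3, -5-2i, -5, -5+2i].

x[n] = (1/4) Σ(k=0 to 3) X[k] · e^(2πikn/4)

Computing each x[n]:
x[0] = -3
x[1] = 3
x[2] = 2
x[3] = 1

x = [-3, 3, 2, 1]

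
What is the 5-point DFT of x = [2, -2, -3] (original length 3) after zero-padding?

Original 3-point DFT: [-3, 4.5000-0.8660i, 4.5000+0.8660i]
Zero-padded 5-point DFT provides frequency interpolation.

DFT_5([x, 0, ...]) = [-3, 3.8090+3.6655i, 2.6910-1.6776i, 2.6910+1.6776i, 3.8090-3.6655i]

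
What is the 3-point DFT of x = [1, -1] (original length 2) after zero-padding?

Original 2-point DFT: [0, 2]
Zero-padded 3-point DFT provides frequency interpolation.

DFT_3([x, 0, ...]) = [0, 1.5000+0.8660i, 1.5000-0.8660i]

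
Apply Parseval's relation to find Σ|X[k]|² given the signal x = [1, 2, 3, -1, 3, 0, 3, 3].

Parseval: Σ|x[n]|² = (1/N)Σ|X[k]|², so Σ|X[k]|² = N·Σ|x[n]|² = 8·42.0000

Σ|X[k]|² = N·Σ|x[n]|² = 8·42.0000 = 336.0000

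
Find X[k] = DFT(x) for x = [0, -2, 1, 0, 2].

X[k] = Σ(n=0 to 4) x[n] · ω_5^(nk)
where ω_5 = e^(-2πi/5)

Computing each X[k]:
X[0] = 1
X[1] = -0.8090+3.2164i
X[2] = 0.3090+3.3022i
X[3] = 0.3090-3.3022i
X[4] = -0.8090-3.2164i

X = [1, -0.8090+3.2164i, 0.3090+3.3022i, 0.3090-3.3022i, -0.8090-3.2164i]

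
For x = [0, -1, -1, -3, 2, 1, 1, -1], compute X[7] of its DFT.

X[7] = Σ(n=0 to 7) x[n] · ω_8^(7n) where ω_8 = e^(-2πi/8)
= (0)·ω_8^0 + (-1)·ω_8^7 + (-1)·ω_8^14 + (-3)·ω_8^21 + (2)·ω_8^28 + (1)·ω_8^35 + (1)·ω_8^42 + (-1)·ω_8^49

X[7] = -2.0000-4.8284i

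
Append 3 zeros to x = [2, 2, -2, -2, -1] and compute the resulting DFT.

Original 5-point DFT: [-1, 5.5451-2.8532i, -0.0451-1.7634i, -0.0451+1.7634i, 5.5451+2.8532i]
Zero-padded 8-point DFT provides frequency interpolation.

DFT_8([x, 0, ...]) = [-1, 5.8284+2.0000i, 3-4i, 0.1716-2.0000i, -1, 0.1716+2.0000i, 3+4i, 5.8284-2.0000i]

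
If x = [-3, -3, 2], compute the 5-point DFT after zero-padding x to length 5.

Original 3-point DFT: [-4, -2.5000+4.3301i, -2.5000-4.3301i]
Zero-padded 5-point DFT provides frequency interpolation.

DFT_5([x, 0, ...]) = [-4, -5.5451+1.6776i, 0.0451+3.6655i, 0.0451-3.6655i, -5.5451-1.6776i]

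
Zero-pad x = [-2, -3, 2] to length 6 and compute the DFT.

Original 3-point DFT: [-3, -1.5000+4.3301i, -1.5000-4.3301i]
Zero-padded 6-point DFT provides frequency interpolation.

DFT_6([x, 0, ...]) = [-3, -4.5000+0.8660i, -1.5000+4.3301i, 3, -1.5000-4.3301i, -4.5000-0.8660i]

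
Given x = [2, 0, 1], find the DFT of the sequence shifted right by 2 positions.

Time shift by 2: X_shifted[k] = ω_3^(2k) · X[k]
Shifted x = [0, 1, 2]

DFT(x[n-2]) = [3, -1.5000+0.8660i, -1.5000-0.8660i]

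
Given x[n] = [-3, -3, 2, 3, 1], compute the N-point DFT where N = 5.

X[k] = Σ(n=0 to 4) x[n] · ω_5^(nk)
where ω_5 = e^(-2πi/5)

Computing each X[k]:
X[0] = 0
X[1] = -7.6631+4.3920i
X[2] = 0.1631+1.4001i
X[3] = 0.1631-1.4001i
X[4] = -7.6631-4.3920i

X = [0, -7.6631+4.3920i, 0.1631+1.4001i, 0.1631-1.4001i, -7.6631-4.3920i]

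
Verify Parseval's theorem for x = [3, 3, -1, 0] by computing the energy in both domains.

Time domain:
Σ|x[n]|² = |3|² + |3|² + |-1|² + |0|² = 19.0000

Frequency domain:
(1/4)Σ|X[k]|² = (1/4)(|5|² + |4-3i|² + |-1|² + |4+3i|²) = (1/4)·76.0000 = 19.0000

Both sides agree, confirming Parseval's theorem.

Σ|x[n]|² = (1/N)Σ|X[k]|² = 19.0000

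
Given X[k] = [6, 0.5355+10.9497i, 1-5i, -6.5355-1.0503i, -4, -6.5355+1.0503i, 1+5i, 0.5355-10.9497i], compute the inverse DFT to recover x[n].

x[n] = (1/8) Σ(k=0 to 7) X[k] · e^(2πikn/8)

Computing each x[n]:
x[0] = -1
x[1] = 2
x[2] = -3
x[3] = -3
x[4] = 2
x[5] = 3
x[6] = 3
x[7] = 3

x = [-1, 2, -3, -3, 2, 3, 3, 3]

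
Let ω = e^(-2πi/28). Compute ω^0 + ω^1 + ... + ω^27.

Sum of all nth roots of unity equals 0 for n > 1 (geometric series with r ≠ 1).

0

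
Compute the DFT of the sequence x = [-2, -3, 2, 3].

X[k] = Σ(n=0 to 3) x[n] · ω_4^(nk)
where ω_4 = e^(-2πi/4)

Computing each X[k]:
X[0] = 0
X[1] = -4+6i
X[2] = 0
X[3] = -4-6i

X = [0, -4+6i, 0, -4-6i]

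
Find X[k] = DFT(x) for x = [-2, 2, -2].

X[k] = Σ(n=0 to 2) x[n] · ω_3^(nk)
where ω_3 = e^(-2πi/3)

Computing each X[k]:
X[0] = -2
X[1] = -2.0000-3.4641i
X[2] = -2.0000+3.4641i

X = [-2, -2.0000-3.4641i, -2.0000+3.4641i]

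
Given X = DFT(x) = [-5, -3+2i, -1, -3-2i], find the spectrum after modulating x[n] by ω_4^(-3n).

Modulation property: DFT(ω_4^(-3n)·x[n]) = X[(k-3) mod 4], so circularly shift X by 3 positions.

X[k-3] = [-3+2i, -1, -3-2i, -5]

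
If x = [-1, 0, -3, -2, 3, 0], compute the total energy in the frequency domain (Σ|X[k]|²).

Parseval: Σ|x[n]|² = (1/N)Σ|X[k]|², so Σ|X[k]|² = N·Σ|x[n]|² = 6·23.0000

Σ|X[k]|² = N·Σ|x[n]|² = 6·23.0000 = 138.0000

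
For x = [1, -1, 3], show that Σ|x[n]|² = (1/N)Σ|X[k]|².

Time domain:
Σ|x[n]|² = |1|² + |-1|² + |3|² = 11.0000

Frequency domain:
(1/3)Σ|X[k]|² = (1/3)(|3|² + |3.4641i|² + |-3.4641i|²) = (1/3)·33.0000 = 11.0000

Both sides agree, confirming Parseval's theorem.

Σ|x[n]|² = (1/N)Σ|X[k]|² = 11.0000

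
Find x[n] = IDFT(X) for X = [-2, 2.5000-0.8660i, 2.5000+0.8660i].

x[n] = (1/3) Σ(k=0 to 2) X[k] · e^(2πikn/3)

Computing each x[n]:
x[0] = 1
x[1] = -1
x[2] = -2

x = [1, -1, -2]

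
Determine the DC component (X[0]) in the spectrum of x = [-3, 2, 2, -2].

X[0] = Σ(n=0 to 3) x[n] · ω_4^0 = Σ x[n]
= (-3) + (2) + (2) + (-2)

X[0] = -1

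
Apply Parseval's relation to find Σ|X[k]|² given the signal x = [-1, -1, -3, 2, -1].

Parseval: Σ|x[n]|² = (1/N)Σ|X[k]|², so Σ|X[k]|² = N·Σ|x[n]|² = 5·16.0000

Σ|X[k]|² = N·Σ|x[n]|² = 5·16.0000 = 80.0000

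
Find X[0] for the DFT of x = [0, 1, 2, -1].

X[0] = Σ(n=0 to 3) x[n] · ω_4^0 = Σ x[n]
= (0) + (1) + (2) + (-1)

X[0] = 2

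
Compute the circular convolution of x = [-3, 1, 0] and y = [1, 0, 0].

(x ⊛ y)[n] = Σ(m=0 to 2) x[m] · y[(n-m) mod 3]

Computing each output sample:
(x ⊛ y)[0] = -3
(x ⊛ y)[1] = 1
(x ⊛ y)[2] = 0

x ⊛ y = [-3, 1, 0]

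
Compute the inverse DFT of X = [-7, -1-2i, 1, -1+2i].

x[n] = (1/4) Σ(k=0 to 3) X[k] · e^(2πikn/4)

Computing each x[n]:
x[0] = -2
x[1] = -1
x[2] = -1
x[3] = -3

x = [-2, -1, -1, -3]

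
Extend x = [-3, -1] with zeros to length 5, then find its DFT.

Original 2-point DFT: [-4, -2]
Zero-padded 5-point DFT provides frequency interpolation.

DFT_5([x, 0, ...]) = [-4, -3.3090+0.9511i, -2.1910+0.5878i, -2.1910-0.5878i, -3.3090-0.9511i]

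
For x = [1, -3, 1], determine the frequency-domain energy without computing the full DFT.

Parseval: Σ|x[n]|² = (1/N)Σ|X[k]|², so Σ|X[k]|² = N·Σ|x[n]|² = 3·11.0000

Σ|X[k]|² = N·Σ|x[n]|² = 3·11.0000 = 33.0000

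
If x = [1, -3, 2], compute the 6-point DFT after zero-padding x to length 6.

Original 3-point DFT: [0, 1.5000+4.3301i, 1.5000-4.3301i]
Zero-padded 6-point DFT provides frequency interpolation.

DFT_6([x, 0, ...]) = [0, -1.5000+0.8660i, 1.5000+4.3301i, 6, 1.5000-4.3301i, -1.5000-0.8660i]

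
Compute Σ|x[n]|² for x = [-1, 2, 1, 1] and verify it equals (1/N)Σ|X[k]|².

Time domain:
Σ|x[n]|² = |-1|² + |2|² + |1|² + |1|² = 7.0000

Frequency domain:
(1/4)Σ|X[k]|² = (1/4)(|3|² + |-2-1i|² + |-3|² + |-2+1i|²) = (1/4)·28.0000 = 7.0000

Both sides agree, confirming Parseval's theorem.

Σ|x[n]|² = (1/N)Σ|X[k]|² = 7.0000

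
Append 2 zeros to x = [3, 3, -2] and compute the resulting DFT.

Original 3-point DFT: [4, 2.5000-4.3301i, 2.5000+4.3301i]
Zero-padded 5-point DFT provides frequency interpolation.

DFT_5([x, 0, ...]) = [4, 5.5451-1.6776i, -0.0451-3.6655i, -0.0451+3.6655i, 5.5451+1.6776i]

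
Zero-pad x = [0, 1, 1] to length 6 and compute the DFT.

Original 3-point DFT: [2, -1, -1]
Zero-padded 6-point DFT provides frequency interpolation.

DFT_6([x, 0, ...]) = [2, -1.7321i, -1, 0, -1, 1.7321i]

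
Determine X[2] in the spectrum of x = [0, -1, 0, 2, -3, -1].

X[2] = Σ(n=0 to 5) x[n] · ω_6^(2n) where ω_6 = e^(-2πi/6)
= (0)·ω_6^0 + (-1)·ω_6^2 + (0)·ω_6^4 + (2)·ω_6^6 + (-3)·ω_6^8 + (-1)·ω_6^10

X[2] = 4.5000+2.5981i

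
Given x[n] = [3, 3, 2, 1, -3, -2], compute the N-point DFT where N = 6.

X[k] = Σ(n=0 to 5) x[n] · ω_6^(nk)
where ω_6 = e^(-2πi/6)

Computing each X[k]:
X[0] = 4
X[1] = 3.0000-8.6603i
X[2] = 4
X[3] = 0
X[4] = 4
X[5] = 3.0000+8.6603i

X = [4, 3.0000-8.6603i, 4, 0, 4, 3.0000+8.6603i]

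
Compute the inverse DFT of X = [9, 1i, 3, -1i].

x[n] = (1/4) Σ(k=0 to 3) X[k] · e^(2πikn/4)

Computing each x[n]:
x[0] = 3
x[1] = 1
x[2] = 3
x[3] = 2

x = [3, 1, 3, 2]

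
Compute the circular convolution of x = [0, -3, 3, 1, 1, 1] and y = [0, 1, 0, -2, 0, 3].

(x ⊛ y)[n] = Σ(m=0 to 5) x[m] · y[(n-m) mod 6]

Computing each output sample:
(x ⊛ y)[0] = -10
(x ⊛ y)[1] = 7
(x ⊛ y)[2] = -2
(x ⊛ y)[3] = 6
(x ⊛ y)[4] = 10
(x ⊛ y)[5] = -5

x ⊛ y = [-10, 7, -2, 6, 10, -5]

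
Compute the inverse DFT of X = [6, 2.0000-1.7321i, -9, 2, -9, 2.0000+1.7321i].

x[n] = (1/6) Σ(k=0 to 5) X[k] · e^(2πikn/6)

Computing each x[n]:
x[0] = -1
x[1] = 3
x[2] = 3
x[3] = -3
x[4] = 2
x[5] = 2

x = [-1, 3, 3, -3, 2, 2]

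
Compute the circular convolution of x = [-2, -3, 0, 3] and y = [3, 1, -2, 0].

(x ⊛ y)[n] = Σ(m=0 to 3) x[m] · y[(n-m) mod 4]

Computing each output sample:
(x ⊛ y)[0] = -3
(x ⊛ y)[1] = -17
(x ⊛ y)[2] = 1
(x ⊛ y)[3] = 15

x ⊛ y = [-3, -17, 1, 15]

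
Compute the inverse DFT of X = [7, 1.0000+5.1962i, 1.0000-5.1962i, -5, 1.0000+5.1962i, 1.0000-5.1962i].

x[n] = (1/6) Σ(k=0 to 5) X[k] · e^(2πikn/6)

Computing each x[n]:
x[0] = 1
x[1] = 2
x[2] = -3
x[3] = 2
x[4] = 3
x[5] = 2

x = [1, 2, -3, 2, 3, 2]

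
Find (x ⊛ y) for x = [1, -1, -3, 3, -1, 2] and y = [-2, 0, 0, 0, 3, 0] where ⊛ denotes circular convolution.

(x ⊛ y)[n] = Σ(m=0 to 5) x[m] · y[(n-m) mod 6]

Computing each output sample:
(x ⊛ y)[0] = -11
(x ⊛ y)[1] = 11
(x ⊛ y)[2] = 3
(x ⊛ y)[3] = 0
(x ⊛ y)[4] = 5
(x ⊛ y)[5] = -7

x ⊛ y = [-11, 11, 3, 0, 5, -7]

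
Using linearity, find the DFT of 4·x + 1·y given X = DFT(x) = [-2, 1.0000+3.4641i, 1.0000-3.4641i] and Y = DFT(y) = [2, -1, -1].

By linearity: DFT(4x + 1y) = 4·DFT(x) + 1·DFT(y)
= 4·[-2, 1.0000+3.4641i, 1.0000-3.4641i] + 1·[2, -1, -1]

Computing element-wise:
Z[0] = 4·(-2) + 1·(2) = -6
Z[1] = 4·(1.0000+3.4641i) + 1·(-1) = 3.0000+13.8564i
Z[2] = 4·(1.0000-3.4641i) + 1·(-1) = 3.0000-13.8564i

DFT(4x + 1y) = 4·X + 1·Y = [-6, 3.0000+13.8564i, 3.0000-13.8564i]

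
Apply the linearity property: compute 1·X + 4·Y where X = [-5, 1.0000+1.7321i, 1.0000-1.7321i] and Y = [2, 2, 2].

By linearity: DFT(1x + 4y) = 1·DFT(x) + 4·DFT(y)
= 1·[-5, 1.0000+1.7321i, 1.0000-1.7321i] + 4·[2, 2, 2]

Computing element-wise:
Z[0] = 1·(-5) + 4·(2) = 3
Z[1] = 1·(1.0000+1.7321i) + 4·(2) = 9.0000+1.7321i
Z[2] = 1·(1.0000-1.7321i) + 4·(2) = 9.0000-1.7321i

DFT(1x + 4y) = 1·X + 4·Y = [3, 9.0000+1.7321i, 9.0000-1.7321i]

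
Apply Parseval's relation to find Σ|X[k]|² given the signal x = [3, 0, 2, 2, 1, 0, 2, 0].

Parseval: Σ|x[n]|² = (1/N)Σ|X[k]|², so Σ|X[k]|² = N·Σ|x[n]|² = 8·22.0000

Σ|X[k]|² = N·Σ|x[n]|² = 8·22.0000 = 176.0000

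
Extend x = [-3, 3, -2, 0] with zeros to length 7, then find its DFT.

Original 4-point DFT: [-2, -1-3i, -8, -1+3i]
Zero-padded 7-point DFT provides frequency interpolation.

DFT_7([x, 0, ...]) = [-2, -0.6845-0.3956i, -1.8656-3.7926i, -6.9499-2.8653i, -6.9499+2.8653i, -1.8656+3.7926i, -0.6845+0.3956i]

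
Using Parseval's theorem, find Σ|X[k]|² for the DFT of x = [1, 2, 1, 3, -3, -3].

Parseval: Σ|x[n]|² = (1/N)Σ|X[k]|², so Σ|X[k]|² = N·Σ|x[n]|² = 6·33.0000

Σ|X[k]|² = N·Σ|x[n]|² = 6·33.0000 = 198.0000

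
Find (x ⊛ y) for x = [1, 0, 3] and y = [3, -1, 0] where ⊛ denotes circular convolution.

(x ⊛ y)[n] = Σ(m=0 to 2) x[m] · y[(n-m) mod 3]

Computing each output sample:
(x ⊛ y)[0] = 0
(x ⊛ y)[1] = -1
(x ⊛ y)[2] = 9

x ⊛ y = [0, -1, 9]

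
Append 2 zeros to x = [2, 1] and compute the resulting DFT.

Original 2-point DFT: [3, 1]
Zero-padded 4-point DFT provides frequency interpolation.

DFT_4([x, 0, ...]) = [3, 2-1i, 1, 2+1i]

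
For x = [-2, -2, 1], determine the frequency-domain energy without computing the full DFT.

Parseval: Σ|x[n]|² = (1/N)Σ|X[k]|², so Σ|X[k]|² = N·Σ|x[n]|² = 3·9.0000

Σ|X[k]|² = N·Σ|x[n]|² = 3·9.0000 = 27.0000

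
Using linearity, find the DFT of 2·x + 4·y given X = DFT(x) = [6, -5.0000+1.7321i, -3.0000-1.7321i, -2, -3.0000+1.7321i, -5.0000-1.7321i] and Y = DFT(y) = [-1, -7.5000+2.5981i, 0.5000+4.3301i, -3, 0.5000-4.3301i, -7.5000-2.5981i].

By linearity: DFT(2x + 4y) = 2·DFT(x) + 4·DFT(y)
= 2·[6, -5.0000+1.7321i, -3.0000-1.7321i, -2, -3.0000+1.7321i, -5.0000-1.7321i] + 4·[-1, -7.5000+2.5981i, 0.5000+4.3301i, -3, 0.5000-4.3301i, -7.5000-2.5981i]

Computing element-wise:
Z[0] = 2·(6) + 4·(-1) = 8
Z[1] = 2·(-5.0000+1.7321i) + 4·(-7.5000+2.5981i) = -40.0000+13.8566i
Z[2] = 2·(-3.0000-1.7321i) + 4·(0.5000+4.3301i) = -4.0000+13.8562i
Z[3] = 2·(-2) + 4·(-3) = -16
Z[4] = 2·(-3.0000+1.7321i) + 4·(0.5000-4.3301i) = -4.0000-13.8562i
Z[5] = 2·(-5.0000-1.7321i) + 4·(-7.5000-2.5981i) = -40.0000-13.8566i

DFT(2x + 4y) = 2·X + 4·Y = [8, -40.0000+13.8566i, -4.0000+13.8562i, -16, -4.0000-13.8562i, -40.0000-13.8566i]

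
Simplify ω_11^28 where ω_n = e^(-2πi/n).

Since ω_11^11 = 1, powers reduce modulo 11.
28 mod 11 = 6
So ω_11^28 = ω_11^6 = e^(-2πi·6/11)

ω_11^28 = ω_11^6 = -0.9595+0.2817i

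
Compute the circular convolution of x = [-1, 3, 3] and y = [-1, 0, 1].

(x ⊛ y)[n] = Σ(m=0 to 2) x[m] · y[(n-m) mod 3]

Computing each output sample:
(x ⊛ y)[0] = 4
(x ⊛ y)[1] = 0
(x ⊛ y)[2] = -4

x ⊛ y = [4, 0, -4]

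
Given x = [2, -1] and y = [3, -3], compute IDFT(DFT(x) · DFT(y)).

(x ⊛ y)[n] = Σ(m=0 to 1) x[m] · y[(n-m) mod 2]

Computing each output sample:
(x ⊛ y)[0] = 9
(x ⊛ y)[1] = -9

x ⊛ y = [9, -9]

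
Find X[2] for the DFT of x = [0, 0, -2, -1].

X[2] = Σ(n=0 to 3) x[n] · ω_4^(2n) where ω_4 = e^(-2πi/4)
= (0)·ω_4^0 + (0)·ω_4^2 + (-2)·ω_4^4 + (-1)·ω_4^6

X[2] = -1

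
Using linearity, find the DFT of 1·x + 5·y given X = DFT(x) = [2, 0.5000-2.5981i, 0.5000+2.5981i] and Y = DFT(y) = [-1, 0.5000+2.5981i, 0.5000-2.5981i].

By linearity: DFT(1x + 5y) = 1·DFT(x) + 5·DFT(y)
= 1·[2, 0.5000-2.5981i, 0.5000+2.5981i] + 5·[-1, 0.5000+2.5981i, 0.5000-2.5981i]

Computing element-wise:
Z[0] = 1·(2) + 5·(-1) = -3
Z[1] = 1·(0.5000-2.5981i) + 5·(0.5000+2.5981i) = 3.0000+10.3924i
Z[2] = 1·(0.5000+2.5981i) + 5·(0.5000-2.5981i) = 3.0000-10.3924i

DFT(1x + 5y) = 1·X + 5·Y = [-3, 3.0000+10.3924i, 3.0000-10.3924i]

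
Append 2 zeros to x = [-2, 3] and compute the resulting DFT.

Original 2-point DFT: [1, -5]
Zero-padded 4-point DFT provides frequency interpolation.

DFT_4([x, 0, ...]) = [1, -2-3i, -5, -2+3i]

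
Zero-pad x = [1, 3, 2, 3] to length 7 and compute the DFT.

Original 4-point DFT: [9, -1, -3, -1]
Zero-padded 7-point DFT provides frequency interpolation.

DFT_7([x, 0, ...]) = [9, -0.2775-5.5970i, 0.4010+0.2885i, -1.1235-2.6628i, -1.1235+2.6628i, 0.4010-0.2885i, -0.2775+5.5970i]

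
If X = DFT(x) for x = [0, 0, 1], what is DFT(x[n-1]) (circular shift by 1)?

Time shift by 1: X_shifted[k] = ω_3^(1k) · X[k]
Shifted x = [1, 0, 0]

DFT(x[n-1]) = [1, 1, 1]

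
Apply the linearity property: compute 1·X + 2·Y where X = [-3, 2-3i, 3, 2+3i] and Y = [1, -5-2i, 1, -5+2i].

By linearity: DFT(1x + 2y) = 1·DFT(x) + 2·DFT(y)
= 1·[-3, 2-3i, 3, 2+3i] + 2·[1, -5-2i, 1, -5+2i]

Computing element-wise:
Z[0] = 1·(-3) + 2·(1) = -1
Z[1] = 1·(2-3i) + 2·(-5-2i) = -8-7i
Z[2] = 1·(3) + 2·(1) = 5
Z[3] = 1·(2+3i) + 2·(-5+2i) = -8+7i

DFT(1x + 2y) = 1·X + 2·Y = [-1, -8-7i, 5, -8+7i]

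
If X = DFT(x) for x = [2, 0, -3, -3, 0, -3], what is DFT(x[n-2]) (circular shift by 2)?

Time shift by 2: X_shifted[k] = ω_6^(2k) · X[k]
Shifted x = [0, -3, 2, 0, -3, -3]

DFT(x[n-2]) = [-7, -2.5000-4.3301i, 3.5000+4.3301i, 5, 3.5000-4.3301i, -2.5000+4.3301i]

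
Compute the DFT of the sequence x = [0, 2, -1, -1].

X[k] = Σ(n=0 to 3) x[n] · ω_4^(nk)
where ω_4 = e^(-2πi/4)

Computing each X[k]:
X[0] = 0
X[1] = 1-3i
X[2] = -2
X[3] = 1+3i

X = [0, 1-3i, -2, 1+3i]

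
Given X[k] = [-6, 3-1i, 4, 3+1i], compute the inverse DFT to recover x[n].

x[n] = (1/4) Σ(k=0 to 3) X[k] · e^(2πikn/4)

Computing each x[n]:
x[0] = 1
x[1] = -2
x[2] = -2
x[3] = -3

x = [1, -2, -2, -3]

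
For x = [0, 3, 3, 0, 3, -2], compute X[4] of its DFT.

X[4] = Σ(n=0 to 5) x[n] · ω_6^(4n) where ω_6 = e^(-2πi/6)
= (0)·ω_6^0 + (3)·ω_6^4 + (3)·ω_6^8 + (0)·ω_6^12 + (3)·ω_6^16 + (-2)·ω_6^20

X[4] = -3.5000+4.3301i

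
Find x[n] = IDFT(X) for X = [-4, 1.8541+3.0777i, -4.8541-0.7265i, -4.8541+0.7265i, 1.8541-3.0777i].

x[n] = (1/5) Σ(k=0 to 4) X[k] · e^(2πikn/5)

Computing each x[n]:
x[0] = -2
x[1] = 0
x[2] = -3
x[3] = -1
x[4] = 2

x = [-2, 0, -3, -1, 2]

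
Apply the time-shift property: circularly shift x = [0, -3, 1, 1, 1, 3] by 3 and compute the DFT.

Time shift by 3: X_shifted[k] = ω_6^(3k) · X[k]
Shifted x = [1, 1, 3, 0, -3, 1]

DFT(x[n-3]) = [3, 2.0000-5.1962i, 5.1962i, -1, -5.1962i, 2.0000+5.1962i]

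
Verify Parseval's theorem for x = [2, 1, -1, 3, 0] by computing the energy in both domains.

Time domain:
Σ|x[n]|² = |2|² + |1|² + |-1|² + |3|² + |0|² = 15.0000

Frequency domain:
(1/5)Σ|X[k]|² = (1/5)(|5|² + |0.6910+1.4001i|² + |1.8090-4.3920i|² + |1.8090+4.3920i|² + |0.6910-1.4001i|²) = (1/5)·75.0000 = 15.0000

Both sides agree, confirming Parseval's theorem.

Σ|x[n]|² = (1/N)Σ|X[k]|² = 15.0000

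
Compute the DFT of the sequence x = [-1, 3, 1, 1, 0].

X[k] = Σ(n=0 to 4) x[n] · ω_5^(nk)
where ω_5 = e^(-2πi/5)

Computing each X[k]:
X[0] = 4
X[1] = -1.6910-2.8532i
X[2] = -2.8090-1.7634i
X[3] = -2.8090+1.7634i
X[4] = -1.6910+2.8532i

X = [4, -1.6910-2.8532i, -2.8090-1.7634i, -2.8090+1.7634i, -1.6910+2.8532i]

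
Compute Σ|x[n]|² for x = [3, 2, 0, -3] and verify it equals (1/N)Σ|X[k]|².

Time domain:
Σ|x[n]|² = |3|² + |2|² + |0|² + |-3|² = 22.0000

Frequency domain:
(1/4)Σ|X[k]|² = (1/4)(|2|² + |3-5i|² + |4|² + |3+5i|²) = (1/4)·88.0000 = 22.0000

Both sides agree, confirming Parseval's theorem.

Σ|x[n]|² = (1/N)Σ|X[k]|² = 22.0000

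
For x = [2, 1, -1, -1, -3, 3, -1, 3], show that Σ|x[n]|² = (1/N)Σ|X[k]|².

Time domain:
Σ|x[n]|² = |2|² + |1|² + |-1|² + |-1|² + |-3|² + |3|² + |-1|² + |3|² = 35.0000

Frequency domain:
(1/8)Σ|X[k]|² = (1/8)(|3|² + |6.4142+4.2426i|² + |1-2i|² + |3.5858+4.2426i|² + |-9|² + |3.5858-4.2426i|² + |1+2i|² + |6.4142-4.2426i|²) = (1/8)·280.0000 = 35.0000

Both sides agree, confirming Parseval's theorem.

Σ|x[n]|² = (1/N)Σ|X[k]|² = 35.0000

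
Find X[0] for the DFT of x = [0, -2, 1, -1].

X[0] = Σ(n=0 to 3) x[n] · ω_4^0 = Σ x[n]
= (0) + (-2) + (1) + (-1)

X[0] = -2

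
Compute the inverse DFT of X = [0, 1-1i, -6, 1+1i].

x[n] = (1/4) Σ(k=0 to 3) X[k] · e^(2πikn/4)

Computing each x[n]:
x[0] = -1
x[1] = 2
x[2] = -2
x[3] = 1

x = [-1, 2, -2, 1]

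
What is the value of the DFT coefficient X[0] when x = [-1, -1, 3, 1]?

X[0] = Σ(n=0 to 3) x[n] · ω_4^0 = Σ x[n]
= (-1) + (-1) + (3) + (1)

X[0] = 2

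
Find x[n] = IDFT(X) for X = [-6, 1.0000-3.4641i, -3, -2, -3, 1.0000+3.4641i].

x[n] = (1/6) Σ(k=0 to 5) X[k] · e^(2πikn/6)

Computing each x[n]:
x[0] = -2
x[1] = 1
x[2] = 0
x[3] = -2
x[4] = -2
x[5] = -1

x = [-2, 1, 0, -2, -2, -1]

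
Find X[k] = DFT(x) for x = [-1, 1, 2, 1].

X[k] = Σ(n=0 to 3) x[n] · ω_4^(nk)
where ω_4 = e^(-2πi/4)

Computing each X[k]:
X[0] = 3
X[1] = -3
X[2] = -1
X[3] = -3

X = [3, -3, -1, -3]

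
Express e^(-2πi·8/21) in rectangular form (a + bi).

ω_21^8 = e^(-2πi·8/21)
= cos(-2π·8/21) + i·sin(-2π·8/21)
= cos(-16π/21) + i·sin(-16π/21)

ω_21^8 = cos(-16π/21) + i·sin(-16π/21) = -0.7331-0.6802i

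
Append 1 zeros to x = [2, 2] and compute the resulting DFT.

Original 2-point DFT: [4, 0]
Zero-padded 3-point DFT provides frequency interpolation.

DFT_3([x, 0, ...]) = [4, 1.0000-1.7321i, 1.0000+1.7321i]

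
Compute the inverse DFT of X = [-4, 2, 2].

x[n] = (1/3) Σ(k=0 to 2) X[k] · e^(2πikn/3)

Computing each x[n]:
x[0] = 0
x[1] = -2
x[2] = -2

x = [0, -2, -2]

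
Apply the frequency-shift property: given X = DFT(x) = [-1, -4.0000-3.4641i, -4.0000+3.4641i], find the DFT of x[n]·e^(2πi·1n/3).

Modulation property: DFT(ω_3^(-1n)·x[n]) = X[(k-1) mod 3], so circularly shift X by 1 positions.

X[k-1] = [-4.0000+3.4641i, -1, -4.0000-3.4641i]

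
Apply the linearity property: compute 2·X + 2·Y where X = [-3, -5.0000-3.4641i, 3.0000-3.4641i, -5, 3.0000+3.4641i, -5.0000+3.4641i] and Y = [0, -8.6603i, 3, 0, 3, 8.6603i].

By linearity: DFT(2x + 2y) = 2·DFT(x) + 2·DFT(y)
= 2·[-3, -5.0000-3.4641i, 3.0000-3.4641i, -5, 3.0000+3.4641i, -5.0000+3.4641i] + 2·[0, -8.6603i, 3, 0, 3, 8.6603i]

Computing element-wise:
Z[0] = 2·(-3) + 2·(0) = -6
Z[1] = 2·(-5.0000-3.4641i) + 2·(-8.6603i) = -10.0000-24.2488i
Z[2] = 2·(3.0000-3.4641i) + 2·(3) = 12.0000-6.9282i
Z[3] = 2·(-5) + 2·(0) = -10
Z[4] = 2·(3.0000+3.4641i) + 2·(3) = 12.0000+6.9282i
Z[5] = 2·(-5.0000+3.4641i) + 2·(8.6603i) = -10.0000+24.2488i

DFT(2x + 2y) = 2·X + 2·Y = [-6, -10.0000-24.2488i, 12.0000-6.9282i, -10, 12.0000+6.9282i, -10.0000+24.2488i]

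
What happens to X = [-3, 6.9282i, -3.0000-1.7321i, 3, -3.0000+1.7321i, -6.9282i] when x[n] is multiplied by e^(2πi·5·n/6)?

Modulation property: DFT(ω_6^(-5n)·x[n]) = X[(k-5) mod 6], so circularly shift X by 5 positions.

X[k-5] = [6.9282i, -3.0000-1.7321i, 3, -3.0000+1.7321i, -6.9282i, -3]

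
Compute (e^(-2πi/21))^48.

Since ω_21^21 = 1, powers reduce modulo 21.
48 mod 21 = 6
So ω_21^48 = ω_21^6 = e^(-2πi·6/21)

ω_21^48 = ω_21^6 = -0.2225-0.9749i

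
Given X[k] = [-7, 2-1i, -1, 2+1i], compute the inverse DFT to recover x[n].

x[n] = (1/4) Σ(k=0 to 3) X[k] · e^(2πikn/4)

Computing each x[n]:
x[0] = -1
x[1] = -1
x[2] = -3
x[3] = -2

x = [-1, -1, -3, -2]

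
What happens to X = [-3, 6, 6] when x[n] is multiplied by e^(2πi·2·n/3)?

Modulation property: DFT(ω_3^(-2n)·x[n]) = X[(k-2) mod 3], so circularly shift X by 2 positions.

X[k-2] = [6, 6, -3]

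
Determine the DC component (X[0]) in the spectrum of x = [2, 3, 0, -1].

X[0] = Σ(n=0 to 3) x[n] · ω_4^0 = Σ x[n]
= (2) + (3) + (0) + (-1)

X[0] = 4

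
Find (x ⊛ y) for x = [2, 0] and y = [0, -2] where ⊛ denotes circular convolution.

(x ⊛ y)[n] = Σ(m=0 to 1) x[m] · y[(n-m) mod 2]

Computing each output sample:
(x ⊛ y)[0] = 0
(x ⊛ y)[1] = -4

x ⊛ y = [0, -4]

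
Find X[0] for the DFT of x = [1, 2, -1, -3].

X[0] = Σ(n=0 to 3) x[n] · ω_4^0 = Σ x[n]
= (1) + (2) + (-1) + (-3)

X[0] = -1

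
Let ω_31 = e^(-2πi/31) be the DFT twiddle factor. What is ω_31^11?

ω_31^11 = e^(-2πi·11/31)
= cos(-2π·11/31) + i·sin(-2π·11/31)
= cos(-22π/31) + i·sin(-22π/31)

ω_31^11 = cos(-22π/31) + i·sin(-22π/31) = -0.6121-0.7908i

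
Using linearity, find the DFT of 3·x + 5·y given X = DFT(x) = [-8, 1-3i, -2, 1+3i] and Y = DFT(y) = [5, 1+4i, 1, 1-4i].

By linearity: DFT(3x + 5y) = 3·DFT(x) + 5·DFT(y)
= 3·[-8, 1-3i, -2, 1+3i] + 5·[5, 1+4i, 1, 1-4i]

Computing element-wise:
Z[0] = 3·(-8) + 5·(5) = 1
Z[1] = 3·(1-3i) + 5·(1+4i) = 8+11i
Z[2] = 3·(-2) + 5·(1) = -1
Z[3] = 3·(1+3i) + 5·(1-4i) = 8-11i

DFT(3x + 5y) = 3·X + 5·Y = [1, 8+11i, -1, 8-11i]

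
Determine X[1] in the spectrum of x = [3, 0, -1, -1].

X[1] = Σ(n=0 to 3) x[n] · ω_4^(1n) where ω_4 = e^(-2πi/4)
= (3)·ω_4^0 + (0)·ω_4^1 + (-1)·ω_4^2 + (-1)·ω_4^3

X[1] = 4-1i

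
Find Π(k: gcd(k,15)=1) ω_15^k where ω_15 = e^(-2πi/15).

The primitive 15th roots of unity are ω_15^k for k coprime to 15: k ∈ {1, 2, 4, 7, 8, 11, 13, 14}
Their product equals the constant term of the cyclotomic polynomial Φ_15(x) up to sign.
For n ≥ 3, the product of all primitive nth roots of unity is 1. (For n=1 it is 1; for n=2 it is -1.)

1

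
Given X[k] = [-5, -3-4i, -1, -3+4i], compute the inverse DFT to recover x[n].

x[n] = (1/4) Σ(k=0 to 3) X[k] · e^(2πikn/4)

Computing each x[n]:
x[0] = -3
x[1] = 1
x[2] = 0
x[3] = -3

x = [-3, 1, 0, -3]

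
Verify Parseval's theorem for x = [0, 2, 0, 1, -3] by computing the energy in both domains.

Time domain:
Σ|x[n]|² = |0|² + |2|² + |0|² + |1|² + |-3|² = 14.0000

Frequency domain:
(1/5)Σ|X[k]|² = (1/5)(|0|² + |-1.1180-4.1675i|² + |1.1180-3.8900i|² + |1.1180+3.8900i|² + |-1.1180+4.1675i|²) = (1/5)·70.0000 = 14.0000

Both sides agree, confirming Parseval's theorem.

Σ|x[n]|² = (1/N)Σ|X[k]|² = 14.0000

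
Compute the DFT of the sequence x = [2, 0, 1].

X[k] = Σ(n=0 to 2) x[n] · ω_3^(nk)
where ω_3 = e^(-2πi/3)

Computing each X[k]:
X[0] = 3
X[1] = 1.5000+0.8660i
X[2] = 1.5000-0.8660i

X = [3, 1.5000+0.8660i, 1.5000-0.8660i]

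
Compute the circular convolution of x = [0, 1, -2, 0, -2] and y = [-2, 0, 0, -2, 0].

(x ⊛ y)[n] = Σ(m=0 to 4) x[m] · y[(n-m) mod 5]

Computing each output sample:
(x ⊛ y)[0] = 4
(x ⊛ y)[1] = -2
(x ⊛ y)[2] = 8
(x ⊛ y)[3] = 0
(x ⊛ y)[4] = 2

x ⊛ y = [4, -2, 8, 0, 2]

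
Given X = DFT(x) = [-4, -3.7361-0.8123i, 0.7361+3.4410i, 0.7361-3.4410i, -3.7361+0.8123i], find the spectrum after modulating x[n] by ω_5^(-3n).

Modulation property: DFT(ω_5^(-3n)·x[n]) = X[(k-3) mod 5], so circularly shift X by 3 positions.

X[k-3] = [0.7361+3.4410i, 0.7361-3.4410i, -3.7361+0.8123i, -4, -3.7361-0.8123i]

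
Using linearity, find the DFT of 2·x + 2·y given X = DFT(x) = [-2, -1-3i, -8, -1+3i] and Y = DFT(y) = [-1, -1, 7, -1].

By linearity: DFT(2x + 2y) = 2·DFT(x) + 2·DFT(y)
= 2·[-2, -1-3i, -8, -1+3i] + 2·[-1, -1, 7, -1]

Computing element-wise:
Z[0] = 2·(-2) + 2·(-1) = -6
Z[1] = 2·(-1-3i) + 2·(-1) = -4-6i
Z[2] = 2·(-8) + 2·(7) = -2
Z[3] = 2·(-1+3i) + 2·(-1) = -4+6i

DFT(2x + 2y) = 2·X + 2·Y = [-6, -4-6i, -2, -4+6i]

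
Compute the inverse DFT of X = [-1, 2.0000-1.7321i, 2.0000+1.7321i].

x[n] = (1/3) Σ(k=0 to 2) X[k] · e^(2πikn/3)

Computing each x[n]:
x[0] = 1
x[1] = 0
x[2] = -2

x = [1, 0, -2]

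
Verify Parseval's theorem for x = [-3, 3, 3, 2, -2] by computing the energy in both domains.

Time domain:
Σ|x[n]|² = |-3|² + |3|² + |3|² + |2|² + |-2|² = 35.0000

Frequency domain:
(1/5)Σ|X[k]|² = (1/5)(|3|² + |-6.7361-5.3431i|² + |-2.2639-1.9879i|² + |-2.2639+1.9879i|² + |-6.7361+5.3431i|²) = (1/5)·175.0000 = 35.0000

Both sides agree, confirming Parseval's theorem.

Σ|x[n]|² = (1/N)Σ|X[k]|² = 35.0000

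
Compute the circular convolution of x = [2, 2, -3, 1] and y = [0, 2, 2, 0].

(x ⊛ y)[n] = Σ(m=0 to 3) x[m] · y[(n-m) mod 4]

Computing each output sample:
(x ⊛ y)[0] = -4
(x ⊛ y)[1] = 6
(x ⊛ y)[2] = 8
(x ⊛ y)[3] = -2

x ⊛ y = [-4, 6, 8, -2]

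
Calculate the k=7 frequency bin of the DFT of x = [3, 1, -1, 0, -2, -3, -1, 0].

X[7] = Σ(n=0 to 7) x[n] · ω_8^(7n) where ω_8 = e^(-2πi/8)
= (3)·ω_8^0 + (1)·ω_8^7 + (-1)·ω_8^14 + (0)·ω_8^21 + (-2)·ω_8^28 + (-3)·ω_8^35 + (-1)·ω_8^42 + (0)·ω_8^49

X[7] = 7.8284+2.8284i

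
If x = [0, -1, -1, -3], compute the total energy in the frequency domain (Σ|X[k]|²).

Parseval: Σ|x[n]|² = (1/N)Σ|X[k]|², so Σ|X[k]|² = N·Σ|x[n]|² = 4·11.0000

Σ|X[k]|² = N·Σ|x[n]|² = 4·11.0000 = 44.0000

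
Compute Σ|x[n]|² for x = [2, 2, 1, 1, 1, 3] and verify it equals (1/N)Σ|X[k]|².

Time domain:
Σ|x[n]|² = |2|² + |2|² + |1|² + |1|² + |1|² + |3|² = 20.0000

Frequency domain:
(1/6)Σ|X[k]|² = (1/6)(|10|² + |2.5000+0.8660i|² + |-0.5000+0.8660i|² + |-2|² + |-0.5000-0.8660i|² + |2.5000-0.8660i|²) = (1/6)·120.0000 = 20.0000

Both sides agree, confirming Parseval's theorem.

Σ|x[n]|² = (1/N)Σ|X[k]|² = 20.0000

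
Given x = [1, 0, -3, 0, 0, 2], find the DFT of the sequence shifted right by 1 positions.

Time shift by 1: X_shifted[k] = ω_6^(1k) · X[k]
Shifted x = [2, 1, 0, -3, 0, 0]

DFT(x[n-1]) = [0, 5.5000-0.8660i, -1.5000-0.8660i, 4, -1.5000+0.8660i, 5.5000+0.8660i]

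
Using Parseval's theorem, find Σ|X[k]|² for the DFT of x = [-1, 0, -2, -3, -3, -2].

Parseval: Σ|x[n]|² = (1/N)Σ|X[k]|², so Σ|X[k]|² = N·Σ|x[n]|² = 6·27.0000

Σ|X[k]|² = N·Σ|x[n]|² = 6·27.0000 = 162.0000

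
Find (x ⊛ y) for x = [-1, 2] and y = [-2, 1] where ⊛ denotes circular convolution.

(x ⊛ y)[n] = Σ(m=0 to 1) x[m] · y[(n-m) mod 2]

Computing each output sample:
(x ⊛ y)[0] = 4
(x ⊛ y)[1] = -5

x ⊛ y = [4, -5]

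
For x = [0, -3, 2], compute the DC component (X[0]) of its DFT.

X[0] = Σ(n=0 to 2) x[n] · ω_3^0 = Σ x[n]
= (0) + (-3) + (2)

X[0] = -1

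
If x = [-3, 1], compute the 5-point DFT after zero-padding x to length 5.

Original 2-point DFT: [-2, -4]
Zero-padded 5-point DFT provides frequency interpolation.

DFT_5([x, 0, ...]) = [-2, -2.6910-0.9511i, -3.8090-0.5878i, -3.8090+0.5878i, -2.6910+0.9511i]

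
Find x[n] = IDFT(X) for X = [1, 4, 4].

x[n] = (1/3) Σ(k=0 to 2) X[k] · e^(2πikn/3)

Computing each x[n]:
x[0] = 3
x[1] = -1
x[2] = -1

x = [3, -1, -1]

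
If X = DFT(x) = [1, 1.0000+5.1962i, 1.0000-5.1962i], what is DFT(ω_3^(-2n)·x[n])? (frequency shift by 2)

Modulation property: DFT(ω_3^(-2n)·x[n]) = X[(k-2) mod 3], so circularly shift X by 2 positions.

X[k-2] = [1.0000+5.1962i, 1.0000-5.1962i, 1]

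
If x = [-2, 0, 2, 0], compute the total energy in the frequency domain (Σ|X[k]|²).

Parseval: Σ|x[n]|² = (1/N)Σ|X[k]|², so Σ|X[k]|² = N·Σ|x[n]|² = 4·8.0000

Σ|X[k]|² = N·Σ|x[n]|² = 4·8.0000 = 32.0000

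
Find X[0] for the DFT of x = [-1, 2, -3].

X[0] = Σ(n=0 to 2) x[n] · ω_3^0 = Σ x[n]
= (-1) + (2) + (-3)

X[0] = -2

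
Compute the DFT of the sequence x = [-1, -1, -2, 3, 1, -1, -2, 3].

X[k] = Σ(n=0 to 7) x[n] · ω_8^(nk)
where ω_8 = e^(-2πi/8)

Computing each X[k]:
X[0] = 0
X[1] = -2
X[2] = 4+8i
X[3] = -2
X[4] = -8
X[5] = -2
X[6] = 4-8i
X[7] = -2

X = [0, -2, 4+8i, -2, -8, -2, 4-8i, -2]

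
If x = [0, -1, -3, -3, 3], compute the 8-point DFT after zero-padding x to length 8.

Original 5-point DFT: [-4, 5.4721+3.8042i, -3.4721+2.3511i, -3.4721-2.3511i, 5.4721-3.8042i]
Zero-padded 8-point DFT provides frequency interpolation.

DFT_8([x, 0, ...]) = [-4, -1.5858+5.8284i, 6-2i, -4.4142-0.1716i, 4, -4.4142+0.1716i, 6+2i, -1.5858-5.8284i]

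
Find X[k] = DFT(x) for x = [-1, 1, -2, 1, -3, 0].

X[k] = Σ(n=0 to 5) x[n] · ω_6^(nk)
where ω_6 = e^(-2πi/6)

Computing each X[k]:
X[0] = -4
X[1] = 1.0000-1.7321i
X[2] = 2
X[3] = -8
X[4] = 2
X[5] = 1.0000+1.7321i

X = [-4, 1.0000-1.7321i, 2, -8, 2, 1.0000+1.7321i]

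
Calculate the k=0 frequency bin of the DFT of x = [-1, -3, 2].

X[0] = Σ(n=0 to 2) x[n] · ω_3^0 = Σ x[n]
= (-1) + (-3) + (2)

X[0] = -2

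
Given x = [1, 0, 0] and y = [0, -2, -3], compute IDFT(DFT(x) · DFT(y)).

(x ⊛ y)[n] = Σ(m=0 to 2) x[m] · y[(n-m) mod 3]

Computing each output sample:
(x ⊛ y)[0] = 0
(x ⊛ y)[1] = -2
(x ⊛ y)[2] = -3

x ⊛ y = [0, -2, -3]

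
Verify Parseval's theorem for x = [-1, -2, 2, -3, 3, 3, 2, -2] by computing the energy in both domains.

Time domain:
Σ|x[n]|² = |-1|² + |-2|² + |2|² + |-3|² + |3|² + |3|² + |2|² + |-2|² = 44.0000

Frequency domain:
(1/8)Σ|X[k]|² = (1/8)(|2|² + |-6.8284+4.2426i|² + |-2-6i|² + |-1.1716+4.2426i|² + |10|² + |-1.1716-4.2426i|² + |-2+6i|² + |-6.8284-4.2426i|²) = (1/8)·352.0000 = 44.0000

Both sides agree, confirming Parseval's theorem.

Σ|x[n]|² = (1/N)Σ|X[k]|² = 44.0000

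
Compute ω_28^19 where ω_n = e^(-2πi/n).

ω_28^19 = e^(-2πi·19/28)
= cos(-2π·19/28) + i·sin(-2π·19/28)
= cos(-38π/28) + i·sin(-38π/28)

ω_28^19 = cos(-38π/28) + i·sin(-38π/28) = -0.4339+0.9010i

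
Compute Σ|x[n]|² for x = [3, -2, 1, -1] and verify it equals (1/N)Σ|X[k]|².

Time domain:
Σ|x[n]|² = |3|² + |-2|² + |1|² + |-1|² = 15.0000

Frequency domain:
(1/4)Σ|X[k]|² = (1/4)(|1|² + |2+1i|² + |7|² + |2-1i|²) = (1/4)·60.0000 = 15.0000

Both sides agree, confirming Parseval's theorem.

Σ|x[n]|² = (1/N)Σ|X[k]|² = 15.0000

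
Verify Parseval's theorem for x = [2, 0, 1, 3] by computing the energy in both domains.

Time domain:
Σ|x[n]|² = |2|² + |0|² + |1|² + |3|² = 14.0000

Frequency domain:
(1/4)Σ|X[k]|² = (1/4)(|6|² + |1+3i|² + |0|² + |1-3i|²) = (1/4)·56.0000 = 14.0000

Both sides agree, confirming Parseval's theorem.

Σ|x[n]|² = (1/N)Σ|X[k]|² = 14.0000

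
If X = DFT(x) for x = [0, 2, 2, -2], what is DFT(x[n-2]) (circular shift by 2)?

Time shift by 2: X_shifted[k] = ω_4^(2k) · X[k]
Shifted x = [2, -2, 0, 2]

DFT(x[n-2]) = [2, 2+4i, 2, 2-4i]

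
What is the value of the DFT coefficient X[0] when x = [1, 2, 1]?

X[0] = Σ(n=0 to 2) x[n] · ω_3^0 = Σ x[n]
= (1) + (2) + (1)

X[0] = 4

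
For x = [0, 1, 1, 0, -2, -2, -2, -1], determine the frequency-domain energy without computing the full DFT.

Parseval: Σ|x[n]|² = (1/N)Σ|X[k]|², so Σ|X[k]|² = N·Σ|x[n]|² = 8·15.0000

Σ|X[k]|² = N·Σ|x[n]|² = 8·15.0000 = 120.0000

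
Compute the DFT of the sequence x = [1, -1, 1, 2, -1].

X[k] = Σ(n=0 to 4) x[n] · ω_5^(nk)
where ω_5 = e^(-2πi/5)

Computing each X[k]:
X[0] = 2
X[1] = -2.0451+0.5878i
X[2] = 3.5451-0.9511i
X[3] = 3.5451+0.9511i
X[4] = -2.0451-0.5878i

X = [2, -2.0451+0.5878i, 3.5451-0.9511i, 3.5451+0.9511i, -2.0451-0.5878i]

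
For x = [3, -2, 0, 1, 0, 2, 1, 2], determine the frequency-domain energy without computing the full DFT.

Parseval: Σ|x[n]|² = (1/N)Σ|X[k]|², so Σ|X[k]|² = N·Σ|x[n]|² = 8·23.0000

Σ|X[k]|² = N·Σ|x[n]|² = 8·23.0000 = 184.0000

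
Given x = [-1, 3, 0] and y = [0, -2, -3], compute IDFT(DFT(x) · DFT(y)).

(x ⊛ y)[n] = Σ(m=0 to 2) x[m] · y[(n-m) mod 3]

Computing each output sample:
(x ⊛ y)[0] = -9
(x ⊛ y)[1] = 2
(x ⊛ y)[2] = -3

x ⊛ y = [-9, 2, -3]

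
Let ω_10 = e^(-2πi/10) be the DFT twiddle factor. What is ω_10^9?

ω_10^9 = e^(-2πi·9/10)
= cos(-2π·9/10) + i·sin(-2π·9/10)
= cos(-18π/10) + i·sin(-18π/10)

ω_10^9 = cos(-18π/10) + i·sin(-18π/10) = 0.8090+0.5878i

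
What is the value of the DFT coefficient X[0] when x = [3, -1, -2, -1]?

X[0] = Σ(n=0 to 3) x[n] · ω_4^0 = Σ x[n]
= (3) + (-1) + (-2) + (-1)

X[0] = -1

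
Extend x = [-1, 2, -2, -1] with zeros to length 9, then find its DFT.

Original 4-point DFT: [-2, 1-3i, -4, 1+3i]
Zero-padded 9-point DFT provides frequency interpolation.

DFT_9([x, 0, ...]) = [-2, 0.6848+1.5501i, 1.7267-2.1516i, -2.0000-3.4641i, -3.9115-1.1036i, -3.9115+1.1036i, -2.0000+3.4641i, 1.7267+2.1516i, 0.6848-1.5501i]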